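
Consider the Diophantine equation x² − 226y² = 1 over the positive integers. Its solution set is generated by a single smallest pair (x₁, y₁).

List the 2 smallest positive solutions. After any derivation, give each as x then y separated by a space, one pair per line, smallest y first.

√226 = [15; 30, …], period ℓ=1 (odd) → k=1
k=0  a_k=15  p_k/q_k = 15/1
k=1  a_k=30  p_k/q_k = 451/30
fundamental: x₁=451, y₁=30  (since 203401 − 226·900 = 1)
k=2:  x_2 = 451·451+226·30·30 = 406801,  y_2 = 451·30+30·451 = 27060

451 30
406801 27060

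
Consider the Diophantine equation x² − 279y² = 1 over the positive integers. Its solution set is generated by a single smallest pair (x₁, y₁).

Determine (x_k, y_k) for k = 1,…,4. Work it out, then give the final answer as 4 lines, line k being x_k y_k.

√279 → a₀=16, period (1,2,2,1,2,2,1,32); ℓ=8 even so k=7
step 0: (16, 1)  from 16·(1,0) + (0,1)
step 1: (17, 1)  from 1·(16,1) + (1,0)
step 2: (50, 3)  from 2·(17,1) + (16,1)
step 3: (117, 7)  from 2·(50,3) + (17,1)
…
step 5: (451, 27)  from 2·(167,10) + (117,7)
step 6: (1069, 64)  from 2·(451,27) + (167,10)
step 7: (1520, 91)  from 1·(1069,64) + (451,27)
fundamental: x₁=1520, y₁=91  (since 2310400 − 279·8281 = 1)
(x_2, y_2) = (1520·1520 + 279·91·91, 1520·91 + 91·1520) = (4620799, 276640)
(x_3, y_3) = (1520·4620799 + 279·91·276640, 1520·276640 + 91·4620799) = (14047227440, 840985509)
(x_4, y_4) = (1520·14047227440 + 279·91·840985509, 1520·840985509 + 91·14047227440) = (42703566796801, 2556595670720)

1520 91
4620799 276640
14047227440 840985509
42703566796801 2556595670720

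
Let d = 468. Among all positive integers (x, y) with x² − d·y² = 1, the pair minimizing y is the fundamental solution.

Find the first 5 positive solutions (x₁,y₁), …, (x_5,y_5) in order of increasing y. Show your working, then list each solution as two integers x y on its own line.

√468 = [21; 1,1,1,2,1,1,1,42, …], period ℓ=8 (even) → k=7
i=0: a=21 ⇒ p=21, q=1
…
i=2: a=1 ⇒ p=43, q=2
i=3: a=1 ⇒ p=65, q=3
…
i=6: a=1 ⇒ p=411, q=19
i=7: a=1 ⇒ p=649, q=30
fundamental: x₁=649, y₁=30  (since 421201 − 468·900 = 1)
(x_2, y_2) = (649·649 + 468·30·30, 649·30 + 30·649) = (842401, 38940)
(x_3, y_3) = (649·842401 + 468·30·38940, 649·38940 + 30·842401) = (1093435849, 50544090)
(x_4, y_4) = (649·1093435849 + 468·30·50544090, 649·50544090 + 30·1093435849) = (1419278889601, 65606189880)
(x_5, y_5) = (649·1419278889601 + 468·30·65606189880, 649·65606189880 + 30·1419278889601) = (1842222905266249, 85156783920150)

649 30
842401 38940
1093435849 50544090
1419278889601 65606189880
1842222905266249 85156783920150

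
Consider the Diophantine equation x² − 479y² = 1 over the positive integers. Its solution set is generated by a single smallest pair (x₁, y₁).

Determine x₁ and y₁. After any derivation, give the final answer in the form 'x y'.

d=479: √d = [21; 1,7,1,3,2,21,2,3,1,7,1,42] (ℓ=12, even), read p_11/q_11
k=0  a_k=21  p_k/q_k = 21/1
…
k=2  a_k=7  p_k/q_k = 175/8
k=3  a_k=1  p_k/q_k = 197/9
…
k=10  a_k=7  p_k/q_k = 2648849/121029
k=11  a_k=1  p_k/q_k = 2989440/136591
→ (2989440, 136591).  Check: 2989440²=8936751513600, 479·136591²=8936751513599, difference 1.

2989440 136591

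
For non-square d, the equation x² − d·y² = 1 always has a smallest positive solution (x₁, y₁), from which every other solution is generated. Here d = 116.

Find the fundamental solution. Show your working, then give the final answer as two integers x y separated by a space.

9801 910

√116 → a₀=10, period (1,3,2,1,4,1,2,3,1,20); ℓ=10 even so k=9
i=0: a=10 ⇒ p=10, q=1
i=1: a=1 ⇒ p=11, q=1
…
i=5: a=4 ⇒ p=657, q=61
…
i=7: a=2 ⇒ p=2251, q=209
i=8: a=3 ⇒ p=7550, q=701
i=9: a=1 ⇒ p=9801, q=910
fundamental: x₁=9801, y₁=910  (since 96059601 − 116·828100 = 1)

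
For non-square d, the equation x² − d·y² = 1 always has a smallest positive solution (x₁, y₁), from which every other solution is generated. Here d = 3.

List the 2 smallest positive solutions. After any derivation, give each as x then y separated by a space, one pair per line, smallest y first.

√3 = [1; 1,2, …], period ℓ=2 (even) → k=1
step 0: (1, 1)  from 1·(1,0) + (0,1)
step 1: (2, 1)  from 1·(1,1) + (1,0)
(x₁, y₁) = (2, 1);  2² − 3·1² = 1 ✓
k=2:  x_2 = 2·2+3·1·1 = 7,  y_2 = 2·1+1·2 = 4

2 1
7 4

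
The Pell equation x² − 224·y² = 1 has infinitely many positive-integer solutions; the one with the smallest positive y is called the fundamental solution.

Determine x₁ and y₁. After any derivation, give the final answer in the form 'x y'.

√224 = [14; 1,28, …], period ℓ=2 (even) → k=1
step 0: (14, 1)  from 14·(1,0) + (0,1)
step 1: (15, 1)  from 1·(14,1) + (1,0)
→ (15, 1).  Check: 15²=225, 224·1²=224, difference 1.

15 1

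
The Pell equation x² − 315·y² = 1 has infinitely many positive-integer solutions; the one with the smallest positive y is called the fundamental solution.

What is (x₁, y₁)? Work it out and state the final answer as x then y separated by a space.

71 4

√315 → a₀=17, period (1,2,1,34); ℓ=4 even so k=3
k=0  a_k=17  p_k/q_k = 17/1
k=1  a_k=1  p_k/q_k = 18/1
k=2  a_k=2  p_k/q_k = 53/3
k=3  a_k=1  p_k/q_k = 71/4
→ (71, 4).  Check: 71²=5041, 315·4²=5040, difference 1.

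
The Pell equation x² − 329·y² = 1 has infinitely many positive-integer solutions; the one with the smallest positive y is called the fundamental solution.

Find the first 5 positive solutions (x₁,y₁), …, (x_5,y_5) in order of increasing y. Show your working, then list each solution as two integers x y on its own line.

2376415 131016
11294696504449 622696775280
53681772387237964255 2959571914453911384
255140338255224918953587201 14066342182173360946441440
1212638653869526969777790618564575 66854933113696055535160815363816

[18; 7,4,2,1,1,4,1,1,2,4,7,36] for √329; ℓ=12 ⇒ convergent index 11
k=0  a_k=18  p_k/q_k = 18/1
k=1  a_k=7  p_k/q_k = 127/7
…
k=3  a_k=2  p_k/q_k = 1179/65
…
k=5  a_k=1  p_k/q_k = 2884/159
k=6  a_k=4  p_k/q_k = 13241/730
k=7  a_k=1  p_k/q_k = 16125/889
k=8  a_k=1  p_k/q_k = 29366/1619
k=9  a_k=2  p_k/q_k = 74857/4127
k=10  a_k=4  p_k/q_k = 328794/18127
k=11  a_k=7  p_k/q_k = 2376415/131016
→ (2376415, 131016).  Check: 2376415²=5647348252225, 329·131016²=5647348252224, difference 1.
n=2: (2376415,131016)∘(2376415,131016) = (2376415·2376415+329·131016·131016, 2376415·131016+131016·2376415) = (11294696504449,622696775280)
n=3: (11294696504449,622696775280)∘(2376415,131016) = (2376415·11294696504449+329·131016·622696775280, 2376415·622696775280+131016·11294696504449) = (53681772387237964255,2959571914453911384)
n=4: (53681772387237964255,2959571914453911384)∘(2376415,131016) = (2376415·53681772387237964255+329·131016·2959571914453911384, 2376415·2959571914453911384+131016·53681772387237964255) = (255140338255224918953587201,14066342182173360946441440)
n=5: (255140338255224918953587201,14066342182173360946441440)∘(2376415,131016) = (2376415·255140338255224918953587201+329·131016·14066342182173360946441440, 2376415·14066342182173360946441440+131016·255140338255224918953587201) = (1212638653869526969777790618564575,66854933113696055535160815363816)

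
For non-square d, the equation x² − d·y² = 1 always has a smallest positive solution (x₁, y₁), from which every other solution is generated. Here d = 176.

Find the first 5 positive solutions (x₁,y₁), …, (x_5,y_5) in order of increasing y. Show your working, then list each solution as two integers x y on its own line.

[13; 3,1,3,26] for √176; ℓ=4 ⇒ convergent index 3
k=0  a_k=13  p_k/q_k = 13/1
…
k=2  a_k=1  p_k/q_k = 53/4
k=3  a_k=3  p_k/q_k = 199/15
fundamental: x₁=199, y₁=15  (since 39601 − 176·225 = 1)
(x_2, y_2) = (199·199 + 176·15·15, 199·15 + 15·199) = (79201, 5970)
(x_3, y_3) = (199·79201 + 176·15·5970, 199·5970 + 15·79201) = (31521799, 2376045)
(x_4, y_4) = (199·31521799 + 176·15·2376045, 199·2376045 + 15·31521799) = (12545596801, 945659940)
(x_5, y_5) = (199·12545596801 + 176·15·945659940, 199·945659940 + 15·12545596801) = (4993116004999, 376370280075)

199 15
79201 5970
31521799 2376045
12545596801 945659940
4993116004999 376370280075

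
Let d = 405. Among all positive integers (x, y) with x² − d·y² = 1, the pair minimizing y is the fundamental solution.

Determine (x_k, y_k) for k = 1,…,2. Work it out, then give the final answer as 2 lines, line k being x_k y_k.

[20; 8,40] for √405; ℓ=2 ⇒ convergent index 1
i=0: a=20 ⇒ p=20, q=1
i=1: a=8 ⇒ p=161, q=8
fundamental: x₁=161, y₁=8  (since 25921 − 405·64 = 1)
n=2: (161,8)∘(161,8) = (161·161+405·8·8, 161·8+8·161) = (51841,2576)

161 8
51841 2576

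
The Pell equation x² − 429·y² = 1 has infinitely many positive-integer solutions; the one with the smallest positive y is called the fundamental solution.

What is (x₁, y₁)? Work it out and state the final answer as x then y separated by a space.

√429 → a₀=20, period (1,2,2,9,1,12,1,9,2,2,1,40); ℓ=12 even so k=11
i=0: a=20 ⇒ p=20, q=1
i=1: a=1 ⇒ p=21, q=1
i=2: a=2 ⇒ p=62, q=3
i=3: a=2 ⇒ p=145, q=7
i=4: a=9 ⇒ p=1367, q=66
i=5: a=1 ⇒ p=1512, q=73
i=6: a=12 ⇒ p=19511, q=942
i=7: a=1 ⇒ p=21023, q=1015
i=8: a=9 ⇒ p=208718, q=10077
i=9: a=2 ⇒ p=438459, q=21169
i=10: a=2 ⇒ p=1085636, q=52415
i=11: a=1 ⇒ p=1524095, q=73584
→ (1524095, 73584).  Check: 1524095²=2322865569025, 429·73584²=2322865569024, difference 1.

1524095 73584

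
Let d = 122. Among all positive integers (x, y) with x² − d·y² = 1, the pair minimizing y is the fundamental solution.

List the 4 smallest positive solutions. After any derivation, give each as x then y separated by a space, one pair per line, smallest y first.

243 22
118097 10692
57394899 5196290
27893802817 2525386248

√122 = [11; 22, …], period ℓ=1 (odd) → k=1
a_0=11:  p_0=11·1+0=11,  q_0=11·0+1=1
a_1=22:  p_1=22·11+1=243,  q_1=22·1+0=22
(x₁, y₁) = (243, 22);  243² − 122·22² = 1 ✓
(x_2, y_2) = (243·243 + 122·22·22, 243·22 + 22·243) = (118097, 10692)
(x_3, y_3) = (243·118097 + 122·22·10692, 243·10692 + 22·118097) = (57394899, 5196290)
(x_4, y_4) = (243·57394899 + 122·22·5196290, 243·5196290 + 22·57394899) = (27893802817, 2525386248)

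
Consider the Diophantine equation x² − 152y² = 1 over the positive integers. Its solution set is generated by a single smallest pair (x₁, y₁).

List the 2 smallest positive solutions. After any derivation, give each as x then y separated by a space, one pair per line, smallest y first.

√152 → a₀=12, period (3,24); ℓ=2 even so k=1
k=0  a_k=12  p_k/q_k = 12/1
k=1  a_k=3  p_k/q_k = 37/3
(x₁, y₁) = (37, 3);  37² − 152·3² = 1 ✓
(x_2, y_2) = (37·37 + 152·3·3, 37·3 + 3·37) = (2737, 222)

37 3
2737 222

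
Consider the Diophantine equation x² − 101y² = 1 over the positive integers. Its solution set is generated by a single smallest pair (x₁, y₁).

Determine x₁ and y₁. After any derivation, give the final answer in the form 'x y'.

201 20

√101 → a₀=10, period (20); ℓ=1 odd so k=1
step 0: (10, 1)  from 10·(1,0) + (0,1)
step 1: (201, 20)  from 20·(10,1) + (1,0)
fundamental: x₁=201, y₁=20  (since 40401 − 101·400 = 1)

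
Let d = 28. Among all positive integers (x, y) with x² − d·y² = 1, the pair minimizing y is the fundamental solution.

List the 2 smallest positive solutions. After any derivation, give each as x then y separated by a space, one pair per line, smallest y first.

127 24
32257 6096

√28 = [5; 3,2,3,10, …], period ℓ=4 (even) → k=3
a_0=5:  p_0=5·1+0=5,  q_0=5·0+1=1
…
a_2=2:  p_2=2·16+5=37,  q_2=2·3+1=7
a_3=3:  p_3=3·37+16=127,  q_3=3·7+3=24
→ (127, 24).  Check: 127²=16129, 28·24²=16128, difference 1.
k=2:  x_2 = 127·127+28·24·24 = 32257,  y_2 = 127·24+24·127 = 6096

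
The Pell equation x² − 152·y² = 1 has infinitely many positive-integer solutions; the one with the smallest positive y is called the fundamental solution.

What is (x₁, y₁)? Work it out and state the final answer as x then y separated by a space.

37 3

√152 → a₀=12, period (3,24); ℓ=2 even so k=1
k=0  a_k=12  p_k/q_k = 12/1
k=1  a_k=3  p_k/q_k = 37/3
→ (37, 3).  Check: 37²=1369, 152·3²=1368, difference 1.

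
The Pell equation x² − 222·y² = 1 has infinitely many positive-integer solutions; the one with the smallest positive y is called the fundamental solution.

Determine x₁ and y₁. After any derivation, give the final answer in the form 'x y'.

√222 → a₀=14, period (1,8,1,28); ℓ=4 even so k=3
step 0: (14, 1)  from 14·(1,0) + (0,1)
step 1: (15, 1)  from 1·(14,1) + (1,0)
step 2: (134, 9)  from 8·(15,1) + (14,1)
step 3: (149, 10)  from 1·(134,9) + (15,1)
→ (149, 10).  Check: 149²=22201, 222·10²=22200, difference 1.

149 10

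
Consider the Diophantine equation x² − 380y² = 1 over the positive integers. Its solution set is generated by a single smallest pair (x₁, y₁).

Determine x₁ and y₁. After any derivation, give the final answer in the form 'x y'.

39 2

d=380: √d = [19; 2,38] (ℓ=2, even), read p_1/q_1
i=0: a=19 ⇒ p=19, q=1
i=1: a=2 ⇒ p=39, q=2
→ (39, 2).  Check: 39²=1521, 380·2²=1520, difference 1.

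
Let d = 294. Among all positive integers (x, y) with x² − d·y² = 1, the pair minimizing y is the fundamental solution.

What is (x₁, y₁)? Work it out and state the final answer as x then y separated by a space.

4801 280

[17; 6,1,4,1,6,34] for √294; ℓ=6 ⇒ convergent index 5
step 0: (17, 1)  from 17·(1,0) + (0,1)
step 1: (103, 6)  from 6·(17,1) + (1,0)
step 2: (120, 7)  from 1·(103,6) + (17,1)
…
step 4: (703, 41)  from 1·(583,34) + (120,7)
step 5: (4801, 280)  from 6·(703,41) + (583,34)
fundamental: x₁=4801, y₁=280  (since 23049601 − 294·78400 = 1)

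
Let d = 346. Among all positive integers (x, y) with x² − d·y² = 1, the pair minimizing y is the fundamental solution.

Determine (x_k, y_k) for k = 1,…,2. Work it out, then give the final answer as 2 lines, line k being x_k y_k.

17299 930
598510801 32176140

√346 = [18; 1,1,1,1,36, …], period ℓ=5 (odd) → k=9
i=0: a=18 ⇒ p=18, q=1
i=1: a=1 ⇒ p=19, q=1
…
i=3: a=1 ⇒ p=56, q=3
…
i=7: a=1 ⇒ p=6901, q=371
i=8: a=1 ⇒ p=10398, q=559
i=9: a=1 ⇒ p=17299, q=930
fundamental: x₁=17299, y₁=930  (since 299255401 − 346·864900 = 1)
n=2: (17299,930)∘(17299,930) = (17299·17299+346·930·930, 17299·930+930·17299) = (598510801,32176140)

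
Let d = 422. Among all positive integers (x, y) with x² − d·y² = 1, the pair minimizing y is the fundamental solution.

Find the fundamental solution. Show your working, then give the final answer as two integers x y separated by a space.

7022501 341850

√422 = [20; 1,1,5,2,1,…,1,1,40, …], period ℓ=14 (even) → k=13
a_0=20:  p_0=20·1+0=20,  q_0=20·0+1=1
…
a_6=3:  p_6=3·719+493=2650,  q_6=3·35+24=129
…
a_10=2:  p_10=2·217526+163807=598859,  q_10=2·10589+7974=29152
…
a_12=1:  p_12=1·3211821+598859=3810680,  q_12=1·156349+29152=185501
a_13=1:  p_13=1·3810680+3211821=7022501,  q_13=1·185501+156349=341850
(x₁, y₁) = (7022501, 341850);  7022501² − 422·341850² = 1 ✓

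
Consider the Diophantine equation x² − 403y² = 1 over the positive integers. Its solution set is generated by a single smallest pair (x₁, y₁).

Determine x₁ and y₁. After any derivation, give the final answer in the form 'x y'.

√403 → a₀=20, period (13,2,1,3,1,3,1,2,13,40); ℓ=10 even so k=9
i=0: a=20 ⇒ p=20, q=1
i=1: a=13 ⇒ p=261, q=13
i=2: a=2 ⇒ p=542, q=27
…
i=4: a=3 ⇒ p=2951, q=147
i=5: a=1 ⇒ p=3754, q=187
…
i=7: a=1 ⇒ p=17967, q=895
i=8: a=2 ⇒ p=50147, q=2498
i=9: a=13 ⇒ p=669878, q=33369
fundamental: x₁=669878, y₁=33369  (since 448736534884 − 403·1113490161 = 1)

669878 33369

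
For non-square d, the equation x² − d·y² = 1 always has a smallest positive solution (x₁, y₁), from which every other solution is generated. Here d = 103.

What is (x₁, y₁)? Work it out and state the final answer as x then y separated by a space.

227528 22419

d=103: √d = [10; 6,1,2,1,1,9,1,1,2,1,6,20] (ℓ=12, even), read p_11/q_11
i=0: a=10 ⇒ p=10, q=1
i=1: a=6 ⇒ p=61, q=6
i=2: a=1 ⇒ p=71, q=7
i=3: a=2 ⇒ p=203, q=20
i=4: a=1 ⇒ p=274, q=27
…
i=8: a=1 ⇒ p=9611, q=947
…
i=10: a=1 ⇒ p=33877, q=3338
i=11: a=6 ⇒ p=227528, q=22419
(x₁, y₁) = (227528, 22419);  227528² − 103·22419² = 1 ✓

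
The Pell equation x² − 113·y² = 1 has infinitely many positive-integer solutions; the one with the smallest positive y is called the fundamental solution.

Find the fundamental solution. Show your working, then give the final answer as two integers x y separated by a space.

1204353 113296

[10; 1,1,1,2,2,1,1,1,20] for √113; ℓ=9 ⇒ convergent index 17
k=0  a_k=10  p_k/q_k = 10/1
…
k=2  a_k=1  p_k/q_k = 21/2
k=3  a_k=1  p_k/q_k = 32/3
…
k=5  a_k=2  p_k/q_k = 202/19
…
k=7  a_k=1  p_k/q_k = 489/46
k=8  a_k=1  p_k/q_k = 776/73
…
k=10  a_k=1  p_k/q_k = 16785/1579
k=11  a_k=1  p_k/q_k = 32794/3085
…
k=16  a_k=1  p_k/q_k = 758918/71393
k=17  a_k=1  p_k/q_k = 1204353/113296
→ (1204353, 113296).  Check: 1204353²=1450466148609, 113·113296²=1450466148608, difference 1.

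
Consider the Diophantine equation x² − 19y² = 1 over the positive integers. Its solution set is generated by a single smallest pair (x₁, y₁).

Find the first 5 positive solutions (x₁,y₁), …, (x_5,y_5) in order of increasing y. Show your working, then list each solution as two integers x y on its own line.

170 39
57799 13260
19651490 4508361
6681448801 1532829480
2271672940850 521157514839

d=19: √d = [4; 2,1,3,1,2,8] (ℓ=6, even), read p_5/q_5
a_0=4:  p_0=4·1+0=4,  q_0=4·0+1=1
…
a_4=1:  p_4=1·48+13=61,  q_4=1·11+3=14
a_5=2:  p_5=2·61+48=170,  q_5=2·14+11=39
(x₁, y₁) = (170, 39);  170² − 19·39² = 1 ✓
(170+39√19)^2 = 57799 + 13260√19
(170+39√19)^3 = 19651490 + 4508361√19
(170+39√19)^4 = 6681448801 + 1532829480√19
(170+39√19)^5 = 2271672940850 + 521157514839√19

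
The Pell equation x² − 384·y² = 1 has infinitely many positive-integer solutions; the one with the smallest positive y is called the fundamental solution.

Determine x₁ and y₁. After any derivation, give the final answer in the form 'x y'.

4801 245

√384 = [19; 1,1,2,9,2,1,1,38, …], period ℓ=8 (even) → k=7
a_0=19:  p_0=19·1+0=19,  q_0=19·0+1=1
a_1=1:  p_1=1·19+1=20,  q_1=1·1+0=1
a_2=1:  p_2=1·20+19=39,  q_2=1·1+1=2
…
a_6=1:  p_6=1·1940+921=2861,  q_6=1·99+47=146
a_7=1:  p_7=1·2861+1940=4801,  q_7=1·146+99=245
→ (4801, 245).  Check: 4801²=23049601, 384·245²=23049600, difference 1.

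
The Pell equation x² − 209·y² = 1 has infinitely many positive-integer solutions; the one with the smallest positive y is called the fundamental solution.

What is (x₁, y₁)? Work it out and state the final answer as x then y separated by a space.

[14; 2,5,3,2,3,5,2,28] for √209; ℓ=8 ⇒ convergent index 7
a_0=14:  p_0=14·1+0=14,  q_0=14·0+1=1
…
a_4=2:  p_4=2·506+159=1171,  q_4=2·35+11=81
…
a_6=5:  p_6=5·4019+1171=21266,  q_6=5·278+81=1471
a_7=2:  p_7=2·21266+4019=46551,  q_7=2·1471+278=3220
→ (46551, 3220).  Check: 46551²=2166995601, 209·3220²=2166995600, difference 1.

46551 3220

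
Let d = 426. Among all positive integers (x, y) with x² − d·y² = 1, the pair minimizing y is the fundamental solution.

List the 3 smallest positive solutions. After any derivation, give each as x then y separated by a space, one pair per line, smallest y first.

√426 → a₀=20, period (1,1,1,3,2,6,2,3,1,1,1,40); ℓ=12 even so k=11
step 0: (20, 1)  from 20·(1,0) + (0,1)
…
step 4: (227, 11)  from 3·(62,3) + (41,2)
step 5: (516, 25)  from 2·(227,11) + (62,3)
step 6: (3323, 161)  from 6·(516,25) + (227,11)
step 7: (7162, 347)  from 2·(3323,161) + (516,25)
…
step 9: (31971, 1549)  from 1·(24809,1202) + (7162,347)
step 10: (56780, 2751)  from 1·(31971,1549) + (24809,1202)
step 11: (88751, 4300)  from 1·(56780,2751) + (31971,1549)
fundamental: x₁=88751, y₁=4300  (since 7876740001 − 426·18490000 = 1)
n=2: (88751,4300)∘(88751,4300) = (88751·88751+426·4300·4300, 88751·4300+4300·88751) = (15753480001,763258600)
n=3: (15753480001,763258600)∘(88751,4300) = (88751·15753480001+426·4300·763258600, 88751·763258600+4300·15753480001) = (2796274207048751,135479928012900)

88751 4300
15753480001 763258600
2796274207048751 135479928012900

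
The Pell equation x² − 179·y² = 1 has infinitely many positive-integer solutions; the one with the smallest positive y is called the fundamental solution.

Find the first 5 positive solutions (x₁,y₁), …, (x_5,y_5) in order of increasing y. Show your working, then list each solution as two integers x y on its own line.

√179 → a₀=13, period (2,1,1,1,3,…,1,2,26); ℓ=14 even so k=13
a_0=13:  p_0=13·1+0=13,  q_0=13·0+1=1
a_1=2:  p_1=2·13+1=27,  q_1=2·1+0=2
a_2=1:  p_2=1·27+13=40,  q_2=1·2+1=3
a_3=1:  p_3=1·40+27=67,  q_3=1·3+2=5
…
a_5=3:  p_5=3·107+67=388,  q_5=3·8+5=29
…
a_7=13:  p_7=13·2047+388=26999,  q_7=13·153+29=2018
a_8=5:  p_8=5·26999+2047=137042,  q_8=5·2018+153=10243
a_9=3:  p_9=3·137042+26999=438125,  q_9=3·10243+2018=32747
a_10=1:  p_10=1·438125+137042=575167,  q_10=1·32747+10243=42990
…
a_12=1:  p_12=1·1013292+575167=1588459,  q_12=1·75737+42990=118727
a_13=2:  p_13=2·1588459+1013292=4190210,  q_13=2·118727+75737=313191
fundamental: x₁=4190210, y₁=313191  (since 17557859844100 − 179·98088602481 = 1)
(x_2, y_2) = (4190210·4190210 + 179·313191·313191, 4190210·313191 + 313191·4190210) = (35115719688199, 2624672120220)
(x_3, y_3) = (4190210·35115719688199 + 179·313191·2624672120220, 4190210·2624672120220 + 313191·35115719688199) = (294284479589372473370, 21995854729733779209)
(x_4, y_4) = (4190210·294284479589372473370 + 179·313191·21995854729733779209, 4190210·21995854729733779209 + 313191·294284479589372473370) = (2466227538440333747559727201, 184334500894152933286567560)
(x_5, y_5) = (4190210·2466227538440333747559727201 + 179·313191·184334500894152933286567560, 4190210·184334500894152933286567560 + 313191·2466227538440333747559727201) = (20668022587695847460244899657331050, 1544800537983355129318686777395991)

4190210 313191
35115719688199 2624672120220
294284479589372473370 21995854729733779209
2466227538440333747559727201 184334500894152933286567560
20668022587695847460244899657331050 1544800537983355129318686777395991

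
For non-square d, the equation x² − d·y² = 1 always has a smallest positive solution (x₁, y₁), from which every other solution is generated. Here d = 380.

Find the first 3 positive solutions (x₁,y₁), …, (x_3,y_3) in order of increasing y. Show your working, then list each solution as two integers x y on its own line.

39 2
3041 156
237159 12166

√380 → a₀=19, period (2,38); ℓ=2 even so k=1
i=0: a=19 ⇒ p=19, q=1
i=1: a=2 ⇒ p=39, q=2
→ (39, 2).  Check: 39²=1521, 380·2²=1520, difference 1.
(39+2√380)^2 = 3041 + 156√380
(39+2√380)^3 = 237159 + 12166√380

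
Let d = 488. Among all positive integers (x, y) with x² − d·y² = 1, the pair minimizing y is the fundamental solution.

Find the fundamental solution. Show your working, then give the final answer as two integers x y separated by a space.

243 11

√488 → a₀=22, period (11,44); ℓ=2 even so k=1
step 0: (22, 1)  from 22·(1,0) + (0,1)
step 1: (243, 11)  from 11·(22,1) + (1,0)
fundamental: x₁=243, y₁=11  (since 59049 − 488·121 = 1)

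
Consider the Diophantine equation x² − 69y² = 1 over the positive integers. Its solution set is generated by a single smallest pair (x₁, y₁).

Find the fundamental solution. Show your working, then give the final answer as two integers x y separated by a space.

√69 = [8; 3,3,1,4,1,3,3,16, …], period ℓ=8 (even) → k=7
a_0=8:  p_0=8·1+0=8,  q_0=8·0+1=1
…
a_2=3:  p_2=3·25+8=83,  q_2=3·3+1=10
…
a_5=1:  p_5=1·515+108=623,  q_5=1·62+13=75
a_6=3:  p_6=3·623+515=2384,  q_6=3·75+62=287
a_7=3:  p_7=3·2384+623=7775,  q_7=3·287+75=936
(x₁, y₁) = (7775, 936);  7775² − 69·936² = 1 ✓

7775 936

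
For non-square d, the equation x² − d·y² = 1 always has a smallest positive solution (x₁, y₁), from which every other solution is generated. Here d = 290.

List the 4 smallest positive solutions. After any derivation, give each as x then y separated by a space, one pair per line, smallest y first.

579 34
670481 39372
776416419 45592742
899089542721 52796355864

√290 = [17; 34, …], period ℓ=1 (odd) → k=1
step 0: (17, 1)  from 17·(1,0) + (0,1)
step 1: (579, 34)  from 34·(17,1) + (1,0)
→ (579, 34).  Check: 579²=335241, 290·34²=335240, difference 1.
(x_2, y_2) = (579·579 + 290·34·34, 579·34 + 34·579) = (670481, 39372)
(x_3, y_3) = (579·670481 + 290·34·39372, 579·39372 + 34·670481) = (776416419, 45592742)
(x_4, y_4) = (579·776416419 + 290·34·45592742, 579·45592742 + 34·776416419) = (899089542721, 52796355864)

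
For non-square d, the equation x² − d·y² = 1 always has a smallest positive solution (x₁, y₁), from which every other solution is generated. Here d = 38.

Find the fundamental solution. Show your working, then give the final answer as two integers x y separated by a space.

√38 → a₀=6, period (6,12); ℓ=2 even so k=1
k=0  a_k=6  p_k/q_k = 6/1
k=1  a_k=6  p_k/q_k = 37/6
(x₁, y₁) = (37, 6);  37² − 38·6² = 1 ✓

37 6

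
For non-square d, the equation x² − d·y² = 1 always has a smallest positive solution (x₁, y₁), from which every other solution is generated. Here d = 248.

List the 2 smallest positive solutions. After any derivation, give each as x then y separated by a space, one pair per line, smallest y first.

√248 → a₀=15, period (1,2,1,30); ℓ=4 even so k=3
a_0=15:  p_0=15·1+0=15,  q_0=15·0+1=1
a_1=1:  p_1=1·15+1=16,  q_1=1·1+0=1
a_2=2:  p_2=2·16+15=47,  q_2=2·1+1=3
a_3=1:  p_3=1·47+16=63,  q_3=1·3+1=4
(x₁, y₁) = (63, 4);  63² − 248·4² = 1 ✓
(63+4√248)^2 = 7937 + 504√248

63 4
7937 504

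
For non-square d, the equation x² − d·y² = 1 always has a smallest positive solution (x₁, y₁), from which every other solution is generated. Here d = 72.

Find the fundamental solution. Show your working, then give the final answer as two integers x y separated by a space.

d=72: √d = [8; 2,16] (ℓ=2, even), read p_1/q_1
i=0: a=8 ⇒ p=8, q=1
i=1: a=2 ⇒ p=17, q=2
(x₁, y₁) = (17, 2);  17² − 72·2² = 1 ✓

17 2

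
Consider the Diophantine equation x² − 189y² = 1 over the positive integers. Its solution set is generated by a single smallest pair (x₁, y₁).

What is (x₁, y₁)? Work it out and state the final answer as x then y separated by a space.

√189 → a₀=13, period (1,2,1,26); ℓ=4 even so k=3
a_0=13:  p_0=13·1+0=13,  q_0=13·0+1=1
…
a_2=2:  p_2=2·14+13=41,  q_2=2·1+1=3
a_3=1:  p_3=1·41+14=55,  q_3=1·3+1=4
(x₁, y₁) = (55, 4);  55² − 189·4² = 1 ✓

55 4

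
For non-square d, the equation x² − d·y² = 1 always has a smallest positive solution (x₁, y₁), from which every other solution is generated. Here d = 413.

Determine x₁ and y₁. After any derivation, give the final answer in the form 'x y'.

113399 5580

d=413: √d = [20; 3,9,1,4,1,9,3,40] (ℓ=8, even), read p_7/q_7
k=0  a_k=20  p_k/q_k = 20/1
…
k=3  a_k=1  p_k/q_k = 630/31
k=4  a_k=4  p_k/q_k = 3089/152
…
k=6  a_k=9  p_k/q_k = 36560/1799
k=7  a_k=3  p_k/q_k = 113399/5580
(x₁, y₁) = (113399, 5580);  113399² − 413·5580² = 1 ✓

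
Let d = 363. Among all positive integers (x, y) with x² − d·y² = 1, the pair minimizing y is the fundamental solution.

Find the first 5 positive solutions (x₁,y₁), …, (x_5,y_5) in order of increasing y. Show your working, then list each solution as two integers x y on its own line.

d=363: √d = [19; 19,38] (ℓ=2, even), read p_1/q_1
a_0=19:  p_0=19·1+0=19,  q_0=19·0+1=1
a_1=19:  p_1=19·19+1=362,  q_1=19·1+0=19
→ (362, 19).  Check: 362²=131044, 363·19²=131043, difference 1.
k=2:  x_2 = 362·362+363·19·19 = 262087,  y_2 = 362·19+19·362 = 13756
k=3:  x_3 = 362·262087+363·19·13756 = 189750626,  y_3 = 362·13756+19·262087 = 9959325
k=4:  x_4 = 362·189750626+363·19·9959325 = 137379191137,  y_4 = 362·9959325+19·189750626 = 7210537544
k=5:  x_5 = 362·137379191137+363·19·7210537544 = 99462344632562,  y_5 = 362·7210537544+19·137379191137 = 5220419222531

362 19
262087 13756
189750626 9959325
137379191137 7210537544
99462344632562 5220419222531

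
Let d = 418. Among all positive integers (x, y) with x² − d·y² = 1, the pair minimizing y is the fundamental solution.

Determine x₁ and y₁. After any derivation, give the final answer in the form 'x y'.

d=418: √d = [20; 2,4,20,4,2,40] (ℓ=6, even), read p_5/q_5
a_0=20:  p_0=20·1+0=20,  q_0=20·0+1=1
…
a_3=20:  p_3=20·184+41=3721,  q_3=20·9+2=182
a_4=4:  p_4=4·3721+184=15068,  q_4=4·182+9=737
a_5=2:  p_5=2·15068+3721=33857,  q_5=2·737+182=1656
(x₁, y₁) = (33857, 1656);  33857² − 418·1656² = 1 ✓

33857 1656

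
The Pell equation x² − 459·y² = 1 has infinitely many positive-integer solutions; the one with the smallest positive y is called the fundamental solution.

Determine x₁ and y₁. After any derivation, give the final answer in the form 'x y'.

499850 23331

[21; 2,2,1,4,21,4,1,2,2,42] for √459; ℓ=10 ⇒ convergent index 9
step 0: (21, 1)  from 21·(1,0) + (0,1)
step 1: (43, 2)  from 2·(21,1) + (1,0)
step 2: (107, 5)  from 2·(43,2) + (21,1)
step 3: (150, 7)  from 1·(107,5) + (43,2)
step 4: (707, 33)  from 4·(150,7) + (107,5)
step 5: (14997, 700)  from 21·(707,33) + (150,7)
step 6: (60695, 2833)  from 4·(14997,700) + (707,33)
step 7: (75692, 3533)  from 1·(60695,2833) + (14997,700)
step 8: (212079, 9899)  from 2·(75692,3533) + (60695,2833)
step 9: (499850, 23331)  from 2·(212079,9899) + (75692,3533)
(x₁, y₁) = (499850, 23331);  499850² − 459·23331² = 1 ✓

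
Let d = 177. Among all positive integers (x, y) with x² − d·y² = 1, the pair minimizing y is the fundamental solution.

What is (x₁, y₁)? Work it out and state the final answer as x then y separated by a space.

62423 4692

d=177: √d = [13; 3,3,2,8,2,3,3,26] (ℓ=8, even), read p_7/q_7
step 0: (13, 1)  from 13·(1,0) + (0,1)
step 1: (40, 3)  from 3·(13,1) + (1,0)
step 2: (133, 10)  from 3·(40,3) + (13,1)
…
step 4: (2581, 194)  from 8·(306,23) + (133,10)
…
step 6: (18985, 1427)  from 3·(5468,411) + (2581,194)
step 7: (62423, 4692)  from 3·(18985,1427) + (5468,411)
fundamental: x₁=62423, y₁=4692  (since 3896630929 − 177·22014864 = 1)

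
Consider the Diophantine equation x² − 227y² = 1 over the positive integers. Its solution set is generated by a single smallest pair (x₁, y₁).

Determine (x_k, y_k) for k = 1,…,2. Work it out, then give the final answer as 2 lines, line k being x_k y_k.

226 15
102151 6780

√227 → a₀=15, period (15,30); ℓ=2 even so k=1
k=0  a_k=15  p_k/q_k = 15/1
k=1  a_k=15  p_k/q_k = 226/15
(x₁, y₁) = (226, 15);  226² − 227·15² = 1 ✓
(226+15√227)^2 = 102151 + 6780√227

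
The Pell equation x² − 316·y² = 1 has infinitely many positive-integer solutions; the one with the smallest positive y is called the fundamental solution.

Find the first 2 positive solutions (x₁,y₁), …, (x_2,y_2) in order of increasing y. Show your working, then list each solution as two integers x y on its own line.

√316 → a₀=17, period (1,3,2,8,2,3,1,34); ℓ=8 even so k=7
i=0: a=17 ⇒ p=17, q=1
i=1: a=1 ⇒ p=18, q=1
i=2: a=3 ⇒ p=71, q=4
i=3: a=2 ⇒ p=160, q=9
…
i=5: a=2 ⇒ p=2862, q=161
i=6: a=3 ⇒ p=9937, q=559
i=7: a=1 ⇒ p=12799, q=720
fundamental: x₁=12799, y₁=720  (since 163814401 − 316·518400 = 1)
(x_2, y_2) = (12799·12799 + 316·720·720, 12799·720 + 720·12799) = (327628801, 18430560)

12799 720
327628801 18430560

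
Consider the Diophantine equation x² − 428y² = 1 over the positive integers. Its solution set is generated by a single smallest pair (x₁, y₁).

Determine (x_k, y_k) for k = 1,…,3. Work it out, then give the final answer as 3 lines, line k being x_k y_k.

√428 = [20; 1,2,4,1,5,10,5,1,4,2,1,40, …], period ℓ=12 (even) → k=11
i=0: a=20 ⇒ p=20, q=1
i=1: a=1 ⇒ p=21, q=1
…
i=5: a=5 ⇒ p=1924, q=93
…
i=10: a=2 ⇒ p=1273708, q=61567
i=11: a=1 ⇒ p=1850887, q=89466
(x₁, y₁) = (1850887, 89466);  1850887² − 428·89466² = 1 ✓
k=2:  x_2 = 1850887·1850887+428·89466·89466 = 6851565373537,  y_2 = 1850887·89466+89466·1850887 = 331182912684
k=3:  x_3 = 1850887·6851565373537+428·89466·331182912684 = 25362946559057703751,  y_3 = 1850887·331182912684+89466·6851565373537 = 1225964295417811950

1850887 89466
6851565373537 331182912684
25362946559057703751 1225964295417811950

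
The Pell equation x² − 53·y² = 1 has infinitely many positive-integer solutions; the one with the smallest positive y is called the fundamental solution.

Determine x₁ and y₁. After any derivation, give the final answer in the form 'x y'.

[7; 3,1,1,3,14] for √53; ℓ=5 ⇒ convergent index 9
k=0  a_k=7  p_k/q_k = 7/1
k=1  a_k=3  p_k/q_k = 22/3
k=2  a_k=1  p_k/q_k = 29/4
…
k=7  a_k=1  p_k/q_k = 10578/1453
k=8  a_k=1  p_k/q_k = 18557/2549
k=9  a_k=3  p_k/q_k = 66249/9100
→ (66249, 9100).  Check: 66249²=4388930001, 53·9100²=4388930000, difference 1.

66249 9100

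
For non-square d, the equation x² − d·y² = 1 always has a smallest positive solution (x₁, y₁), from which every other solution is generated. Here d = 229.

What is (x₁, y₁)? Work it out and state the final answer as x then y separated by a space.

√229 = [15; 7,1,1,7,30, …], period ℓ=5 (odd) → k=9
step 0: (15, 1)  from 15·(1,0) + (0,1)
step 1: (106, 7)  from 7·(15,1) + (1,0)
step 2: (121, 8)  from 1·(106,7) + (15,1)
step 3: (227, 15)  from 1·(121,8) + (106,7)
…
step 6: (362399, 23948)  from 7·(51527,3405) + (1710,113)
step 7: (413926, 27353)  from 1·(362399,23948) + (51527,3405)
step 8: (776325, 51301)  from 1·(413926,27353) + (362399,23948)
step 9: (5848201, 386460)  from 7·(776325,51301) + (413926,27353)
→ (5848201, 386460).  Check: 5848201²=34201454936401, 229·386460²=34201454936400, difference 1.

5848201 386460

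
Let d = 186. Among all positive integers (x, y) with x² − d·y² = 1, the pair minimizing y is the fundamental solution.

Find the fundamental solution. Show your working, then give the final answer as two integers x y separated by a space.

7501 550

[13; 1,1,1,3,4,3,1,1,1,26] for √186; ℓ=10 ⇒ convergent index 9
a_0=13:  p_0=13·1+0=13,  q_0=13·0+1=1
…
a_2=1:  p_2=1·14+13=27,  q_2=1·1+1=2
…
a_5=4:  p_5=4·150+41=641,  q_5=4·11+3=47
a_6=3:  p_6=3·641+150=2073,  q_6=3·47+11=152
…
a_8=1:  p_8=1·2714+2073=4787,  q_8=1·199+152=351
a_9=1:  p_9=1·4787+2714=7501,  q_9=1·351+199=550
(x₁, y₁) = (7501, 550);  7501² − 186·550² = 1 ✓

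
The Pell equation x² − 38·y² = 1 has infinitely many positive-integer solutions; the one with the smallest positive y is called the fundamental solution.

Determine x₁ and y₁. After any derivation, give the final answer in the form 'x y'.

√38 → a₀=6, period (6,12); ℓ=2 even so k=1
i=0: a=6 ⇒ p=6, q=1
i=1: a=6 ⇒ p=37, q=6
→ (37, 6).  Check: 37²=1369, 38·6²=1368, difference 1.

37 6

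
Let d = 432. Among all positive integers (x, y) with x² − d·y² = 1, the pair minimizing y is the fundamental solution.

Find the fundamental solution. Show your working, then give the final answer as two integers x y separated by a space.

1351 65

[20; 1,3,1,1,1,3,1,40] for √432; ℓ=8 ⇒ convergent index 7
i=0: a=20 ⇒ p=20, q=1
…
i=2: a=3 ⇒ p=83, q=4
…
i=4: a=1 ⇒ p=187, q=9
i=5: a=1 ⇒ p=291, q=14
i=6: a=3 ⇒ p=1060, q=51
i=7: a=1 ⇒ p=1351, q=65
fundamental: x₁=1351, y₁=65  (since 1825201 − 432·4225 = 1)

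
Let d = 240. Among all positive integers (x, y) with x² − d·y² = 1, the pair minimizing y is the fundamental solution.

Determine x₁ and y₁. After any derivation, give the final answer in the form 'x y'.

31 2

√240 = [15; 2,30, …], period ℓ=2 (even) → k=1
i=0: a=15 ⇒ p=15, q=1
i=1: a=2 ⇒ p=31, q=2
fundamental: x₁=31, y₁=2  (since 961 − 240·4 = 1)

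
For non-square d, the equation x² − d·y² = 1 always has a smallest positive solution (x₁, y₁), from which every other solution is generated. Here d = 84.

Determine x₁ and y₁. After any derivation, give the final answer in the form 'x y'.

[9; 6,18] for √84; ℓ=2 ⇒ convergent index 1
step 0: (9, 1)  from 9·(1,0) + (0,1)
step 1: (55, 6)  from 6·(9,1) + (1,0)
→ (55, 6).  Check: 55²=3025, 84·6²=3024, difference 1.

55 6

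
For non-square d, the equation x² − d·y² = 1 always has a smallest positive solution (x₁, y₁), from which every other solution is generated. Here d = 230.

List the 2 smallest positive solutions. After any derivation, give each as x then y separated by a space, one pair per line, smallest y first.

√230 → a₀=15, period (6,30); ℓ=2 even so k=1
k=0  a_k=15  p_k/q_k = 15/1
k=1  a_k=6  p_k/q_k = 91/6
fundamental: x₁=91, y₁=6  (since 8281 − 230·36 = 1)
(91+6√230)^2 = 16561 + 1092√230

91 6
16561 1092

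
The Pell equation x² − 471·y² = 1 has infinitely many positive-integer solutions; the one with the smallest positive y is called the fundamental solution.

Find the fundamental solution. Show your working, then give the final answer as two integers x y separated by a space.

7838695 361188

d=471: √d = [21; 1,2,2,1,3,…,2,1,42] (ℓ=14, even), read p_13/q_13
k=0  a_k=21  p_k/q_k = 21/1
k=1  a_k=1  p_k/q_k = 22/1
…
k=3  a_k=2  p_k/q_k = 152/7
…
k=6  a_k=4  p_k/q_k = 3429/158
k=7  a_k=14  p_k/q_k = 48809/2249
k=8  a_k=4  p_k/q_k = 198665/9154
…
k=12  a_k=2  p_k/q_k = 5506953/253747
k=13  a_k=1  p_k/q_k = 7838695/361188
fundamental: x₁=7838695, y₁=361188  (since 61445139303025 − 471·130456771344 = 1)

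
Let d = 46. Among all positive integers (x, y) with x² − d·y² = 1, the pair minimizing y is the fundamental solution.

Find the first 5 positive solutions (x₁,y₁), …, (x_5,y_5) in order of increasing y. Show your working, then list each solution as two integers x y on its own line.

√46 = [6; 1,3,1,1,2,6,2,1,1,3,1,12, …], period ℓ=12 (even) → k=11
a_0=6:  p_0=6·1+0=6,  q_0=6·0+1=1
…
a_2=3:  p_2=3·7+6=27,  q_2=3·1+1=4
a_3=1:  p_3=1·27+7=34,  q_3=1·4+1=5
…
a_8=1:  p_8=1·2150+997=3147,  q_8=1·317+147=464
a_9=1:  p_9=1·3147+2150=5297,  q_9=1·464+317=781
a_10=3:  p_10=3·5297+3147=19038,  q_10=3·781+464=2807
a_11=1:  p_11=1·19038+5297=24335,  q_11=1·2807+781=3588
(x₁, y₁) = (24335, 3588);  24335² − 46·3588² = 1 ✓
n=2: (24335,3588)∘(24335,3588) = (24335·24335+46·3588·3588, 24335·3588+3588·24335) = (1184384449,174627960)
n=3: (1184384449,174627960)∘(24335,3588) = (24335·1184384449+46·3588·174627960, 24335·174627960+3588·1184384449) = (57643991108495,8499142809612)
n=4: (57643991108495,8499142809612)∘(24335,3588) = (24335·57643991108495+46·3588·8499142809612, 24335·8499142809612+3588·57643991108495) = (2805533046066067201,413653280369188080)
n=5: (2805533046066067201,413653280369188080)∘(24335,3588) = (24335·2805533046066067201+46·3588·413653280369188080, 24335·413653280369188080+3588·2805533046066067201) = (136545293294391499564175,20132505147069241043988)

24335 3588
1184384449 174627960
57643991108495 8499142809612
2805533046066067201 413653280369188080
136545293294391499564175 20132505147069241043988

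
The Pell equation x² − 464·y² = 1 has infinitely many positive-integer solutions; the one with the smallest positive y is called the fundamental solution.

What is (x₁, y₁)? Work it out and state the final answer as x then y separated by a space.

√464 → a₀=21, period (1,1,5,1,1,1,5,1,1,42); ℓ=10 even so k=9
a_0=21:  p_0=21·1+0=21,  q_0=21·0+1=1
…
a_2=1:  p_2=1·22+21=43,  q_2=1·1+1=2
a_3=5:  p_3=5·43+22=237,  q_3=5·2+1=11
a_4=1:  p_4=1·237+43=280,  q_4=1·11+2=13
a_5=1:  p_5=1·280+237=517,  q_5=1·13+11=24
a_6=1:  p_6=1·517+280=797,  q_6=1·24+13=37
…
a_8=1:  p_8=1·4502+797=5299,  q_8=1·209+37=246
a_9=1:  p_9=1·5299+4502=9801,  q_9=1·246+209=455
→ (9801, 455).  Check: 9801²=96059601, 464·455²=96059600, difference 1.

9801 455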